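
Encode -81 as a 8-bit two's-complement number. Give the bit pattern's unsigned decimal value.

81 in 8 bits: 01010001
Invert: 10101110
Add 1:  10101111 = 175
(Check: 2^8 - 81 = 256 - 81 = 175.)

175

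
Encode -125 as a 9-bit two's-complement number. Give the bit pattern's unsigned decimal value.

387

125 in 9 bits: 001111101
Invert: 110000010
Add 1:  110000011 = 387
(Check: 2^9 - 125 = 512 - 125 = 387.)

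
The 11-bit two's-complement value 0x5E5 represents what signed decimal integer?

pattern = 10111100101 (MSB is 1 ⇒ negative)
Invert: 01000011010, add 1 → 01000011011 = 539, so the value is -539.
(Equivalently: 1509 - 2^11 = 1509 - 2048 = -539.)

-539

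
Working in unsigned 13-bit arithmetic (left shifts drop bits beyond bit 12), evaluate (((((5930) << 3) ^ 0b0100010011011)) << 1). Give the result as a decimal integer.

918

5930 = 1011100101010
→ << 3 (mod 2^13) → 1100101010000 = 6480
0b0100010011011 = 0100010011011
→ ^ → 1000111001011 = 4555
→ << 1 (mod 2^13) → 0001110010110 = 918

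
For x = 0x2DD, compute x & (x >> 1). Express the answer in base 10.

76

x = 1011011101 = 733
x>>1 = 0101101110
AND  = 0001001100 = 76
(x & (x >> 1) has a 1 wherever x has two consecutive 1 bits.)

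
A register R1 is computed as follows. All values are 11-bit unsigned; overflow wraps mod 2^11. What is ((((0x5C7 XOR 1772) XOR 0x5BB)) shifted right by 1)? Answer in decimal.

840

0x5C7 = 10111000111
1772 = 11011101100
→ XOR → 01100101011 = 811
0x5BB = 10110111011
→ XOR → 11010010000 = 1680
→ shifted right by 1 → 01101001000 = 840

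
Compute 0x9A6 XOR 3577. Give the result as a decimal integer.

0x9A6 = 100110100110
3577 = 110111111001
XOR → 010001011111 = 1119

1119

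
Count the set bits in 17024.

3

17024 = 100001010000000
Count the 1s: 1 + 1 + 1 = 3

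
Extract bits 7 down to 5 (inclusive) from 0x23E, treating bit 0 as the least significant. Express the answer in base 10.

1

v = 1000111110
Shift right by 5: 10001
Mask low 3 bits: 001 = 1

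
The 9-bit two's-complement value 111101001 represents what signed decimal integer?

-23

pattern = 111101001 (MSB is 1 ⇒ negative)
Invert: 000010110, add 1 → 000010111 = 23, so the value is -23.
(Equivalently: 489 - 2^9 = 489 - 512 = -23.)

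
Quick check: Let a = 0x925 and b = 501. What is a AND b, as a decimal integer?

0x925 = 100100100101
501 = 000111110101
AND → 000100100101 = 293

293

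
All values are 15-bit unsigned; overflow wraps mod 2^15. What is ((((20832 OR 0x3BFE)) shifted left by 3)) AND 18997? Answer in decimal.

20832 = 101000101100000
0x3BFE = 011101111111110
→ OR → 111101111111110 = 31742
→ shifted left by 3 (mod 2^15) → 101111111110000 = 24560
18997 = 100101000110101
→ AND → 100101000110000 = 18992

18992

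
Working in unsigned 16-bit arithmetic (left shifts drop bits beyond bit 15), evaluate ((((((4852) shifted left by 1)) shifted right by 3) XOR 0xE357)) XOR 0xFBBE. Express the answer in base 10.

7252

4852 = 0001001011110100
→ shifted left by 1 (mod 2^16) → 0010010111101000 = 9704
→ shifted right by 3 → 0000010010111101 = 1213
0xE357 = 1110001101010111
→ XOR → 1110011111101010 = 59370
0xFBBE = 1111101110111110
→ XOR → 0001110001010100 = 7252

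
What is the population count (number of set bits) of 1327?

7

1327 = 10100101111
Count the 1s: 1 + 1 + 1 + 1 + 1 + 1 + 1 = 7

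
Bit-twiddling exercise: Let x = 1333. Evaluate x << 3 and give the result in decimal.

1333 = 00010100110101
shift left by 3 → 10100110101000 = 10664
(equivalently, 1333 × 2^3 = 1333 × 8)

10664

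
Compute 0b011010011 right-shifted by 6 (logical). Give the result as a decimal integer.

x = 11010011
shift right by 6 → 00000011 = 3
(equivalently, floor(211 / 64))

3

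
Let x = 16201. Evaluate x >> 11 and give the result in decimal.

7

16201 = 11111101001001
shift right by 11 → 00000000000111 = 7
(equivalently, floor(16201 / 2048))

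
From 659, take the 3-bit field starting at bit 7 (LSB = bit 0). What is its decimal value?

5

v = 1010010011
Shift right by 7: 101
Mask low 3 bits: 101 = 5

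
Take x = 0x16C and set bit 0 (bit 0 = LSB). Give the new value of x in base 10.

x = 101101100
bit 0 is currently 0; set it via x | (1 << 0) = x | 1
→ 101101101 = 365

365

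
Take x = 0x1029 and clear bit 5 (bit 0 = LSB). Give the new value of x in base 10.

4105

x = 01000000101001
bit 5 is currently 1; clear it via x & ~(1 << 5) = x & ~32
→ 01000000001001 = 4105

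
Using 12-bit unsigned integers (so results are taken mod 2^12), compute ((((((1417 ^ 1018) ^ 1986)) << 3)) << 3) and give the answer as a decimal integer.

1417 = 010110001001
1018 = 001111111010
→ ^ → 011001110011 = 1651
1986 = 011111000010
→ ^ → 000110110001 = 433
→ << 3 (mod 2^12) → 110110001000 = 3464
→ << 3 (mod 2^12) → 110001000000 = 3136

3136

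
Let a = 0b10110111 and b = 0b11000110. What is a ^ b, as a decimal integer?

113

a = 10110111
b = 11000110
XOR → 01110001 = 113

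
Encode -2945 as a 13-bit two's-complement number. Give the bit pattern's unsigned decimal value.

5247

2945 in 13 bits: 0101110000001
Invert: 1010001111110
Add 1:  1010001111111 = 5247
(Check: 2^13 - 2945 = 8192 - 2945 = 5247.)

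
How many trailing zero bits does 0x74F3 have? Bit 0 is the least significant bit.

0

0x74F3 = 111010011110011
Trailing zeros: 0, so the lowest set bit is bit 0 (value 1).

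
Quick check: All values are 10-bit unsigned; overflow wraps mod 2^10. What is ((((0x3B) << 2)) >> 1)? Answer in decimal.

0x3B = 0000111011
→ << 2 (mod 2^10) → 0011101100 = 236
→ >> 1 → 0001110110 = 118

118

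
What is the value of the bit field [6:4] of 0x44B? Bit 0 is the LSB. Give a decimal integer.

4

v = 0010001001011
Shift right by 4: 001000100
Mask low 3 bits: 100 = 4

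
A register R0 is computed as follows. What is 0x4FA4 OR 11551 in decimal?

28607

0x4FA4 = 100111110100100
11551 = 010110100011111
 OR → 110111110111111 = 28607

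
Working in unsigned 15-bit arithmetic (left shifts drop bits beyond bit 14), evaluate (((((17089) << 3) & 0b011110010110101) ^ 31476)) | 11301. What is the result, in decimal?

28405

17089 = 100001011000001
→ << 3 (mod 2^15) → 001011000001000 = 5640
0b011110010110101 = 011110010110101
→ & → 001010000000000 = 5120
31476 = 111101011110100
→ ^ → 110111011110100 = 28404
11301 = 010110000100101
→ | → 110111011110101 = 28405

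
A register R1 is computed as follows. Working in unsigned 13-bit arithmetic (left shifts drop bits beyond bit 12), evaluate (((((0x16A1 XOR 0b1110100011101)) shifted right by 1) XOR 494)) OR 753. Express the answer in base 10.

1777

0x16A1 = 1011010100001
0b1110100011101 = 1110100011101
→ XOR → 0101110111100 = 3004
→ shifted right by 1 → 0010111011110 = 1502
494 = 0000111101110
→ XOR → 0010000110000 = 1072
753 = 0001011110001
→ OR → 0011011110001 = 1777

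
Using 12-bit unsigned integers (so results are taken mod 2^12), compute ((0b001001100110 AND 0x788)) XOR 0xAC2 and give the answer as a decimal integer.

0b001001100110 = 001001100110
0x788 = 011110001000
→ AND → 001000000000 = 512
0xAC2 = 101011000010
→ XOR → 100011000010 = 2242

2242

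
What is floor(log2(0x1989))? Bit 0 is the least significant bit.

12

0x1989 = 1100110001001
The topmost 1 is at position 12 (since 2^12 = 4096 ≤ 6537 < 8192).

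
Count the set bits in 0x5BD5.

0x5BD5 = 101101111010101
Count the 1s: 1 + 1 + 1 + 1 + 1 + 1 + 1 + 1 + 1 + 1 = 10

10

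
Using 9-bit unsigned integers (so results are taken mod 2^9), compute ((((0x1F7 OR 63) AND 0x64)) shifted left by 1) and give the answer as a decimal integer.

200

0x1F7 = 111110111
63 = 000111111
→ OR → 111111111 = 511
0x64 = 001100100
→ AND → 001100100 = 100
→ shifted left by 1 (mod 2^9) → 011001000 = 200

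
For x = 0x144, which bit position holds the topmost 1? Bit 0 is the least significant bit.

8

0x144 = 101000100
The topmost 1 is at position 8 (since 2^8 = 256 ≤ 324 < 512).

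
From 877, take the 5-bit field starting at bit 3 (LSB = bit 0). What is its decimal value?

v = 1101101101
Shift right by 3: 1101101
Mask low 5 bits: 01101 = 13

13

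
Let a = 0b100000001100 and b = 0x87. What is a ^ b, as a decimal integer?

a = 100000001100
0x87 = 000010000111
XOR → 100010001011 = 2187

2187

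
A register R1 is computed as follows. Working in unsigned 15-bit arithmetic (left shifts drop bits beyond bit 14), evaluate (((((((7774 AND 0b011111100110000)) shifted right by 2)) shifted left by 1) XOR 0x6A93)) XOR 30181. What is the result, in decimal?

4222

7774 = 001111001011110
0b011111100110000 = 011111100110000
→ AND → 001111000010000 = 7696
→ shifted right by 2 → 000011110000100 = 1924
→ shifted left by 1 (mod 2^15) → 000111100001000 = 3848
0x6A93 = 110101010010011
→ XOR → 110010110011011 = 26011
30181 = 111010111100101
→ XOR → 001000001111110 = 4222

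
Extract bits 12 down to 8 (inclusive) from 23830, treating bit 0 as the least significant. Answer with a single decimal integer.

v = 101110100010110
Shift right by 8: 1011101
Mask low 5 bits: 11101 = 29

29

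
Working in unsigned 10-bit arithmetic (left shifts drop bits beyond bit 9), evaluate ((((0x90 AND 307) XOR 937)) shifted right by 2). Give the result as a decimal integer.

0x90 = 0010010000
307 = 0100110011
→ AND → 0000010000 = 16
937 = 1110101001
→ XOR → 1110111001 = 953
→ shifted right by 2 → 0011101110 = 238

238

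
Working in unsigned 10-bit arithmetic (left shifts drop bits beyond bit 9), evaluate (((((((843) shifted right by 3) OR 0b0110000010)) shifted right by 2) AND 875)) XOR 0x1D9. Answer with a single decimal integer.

843 = 1101001011
→ shifted right by 3 → 0001101001 = 105
0b0110000010 = 0110000010
→ OR → 0111101011 = 491
→ shifted right by 2 → 0001111010 = 122
875 = 1101101011
→ AND → 0001101010 = 106
0x1D9 = 0111011001
→ XOR → 0110110011 = 435

435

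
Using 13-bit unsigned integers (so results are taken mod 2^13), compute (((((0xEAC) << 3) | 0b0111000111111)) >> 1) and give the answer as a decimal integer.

4031

0xEAC = 0111010101100
→ << 3 (mod 2^13) → 1010101100000 = 5472
0b0111000111111 = 0111000111111
→ | → 1111101111111 = 8063
→ >> 1 → 0111110111111 = 4031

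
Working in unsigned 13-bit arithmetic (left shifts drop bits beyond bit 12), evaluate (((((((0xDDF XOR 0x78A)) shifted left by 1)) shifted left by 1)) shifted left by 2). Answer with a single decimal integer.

1360

0xDDF = 0110111011111
0x78A = 0011110001010
→ XOR → 0101001010101 = 2645
→ shifted left by 1 (mod 2^13) → 1010010101010 = 5290
→ shifted left by 1 (mod 2^13) → 0100101010100 = 2388
→ shifted left by 2 (mod 2^13) → 0010101010000 = 1360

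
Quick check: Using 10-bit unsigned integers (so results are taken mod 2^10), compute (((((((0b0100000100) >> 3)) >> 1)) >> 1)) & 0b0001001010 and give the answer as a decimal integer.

8

0b0100000100 = 0100000100
→ >> 3 → 0000100000 = 32
→ >> 1 → 0000010000 = 16
→ >> 1 → 0000001000 = 8
0b0001001010 = 0001001010
→ & → 0000001000 = 8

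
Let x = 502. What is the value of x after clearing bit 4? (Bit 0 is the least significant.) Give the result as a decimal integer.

x = 0111110110
bit 4 is currently 1; clear it via x & ~(1 << 4) = x & ~16
→ 0111100110 = 486

486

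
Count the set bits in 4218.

4218 = 1000001111010
Count the 1s: 1 + 1 + 1 + 1 + 1 + 1 = 6

6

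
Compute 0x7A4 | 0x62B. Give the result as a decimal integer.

1967

0x7A4 = 11110100100
0x62B = 11000101011
 OR → 11110101111 = 1967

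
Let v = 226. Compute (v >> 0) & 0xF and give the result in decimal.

2

v = 11100010
Shift right by 0: 11100010
Mask low 4 bits: 0010 = 2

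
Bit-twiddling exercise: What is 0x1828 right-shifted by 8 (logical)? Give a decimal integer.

24

0x1828 = 1100000101000
shift right by 8 → 0000000011000 = 24
(equivalently, floor(6184 / 256))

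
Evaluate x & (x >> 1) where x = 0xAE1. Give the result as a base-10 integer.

96

x = 101011100001 = 2785
x>>1 = 010101110000
AND  = 000001100000 = 96
(x & (x >> 1) has a 1 wherever x has two consecutive 1 bits.)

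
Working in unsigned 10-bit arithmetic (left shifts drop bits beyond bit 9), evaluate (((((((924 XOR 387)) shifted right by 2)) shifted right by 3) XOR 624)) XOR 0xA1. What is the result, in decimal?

924 = 1110011100
387 = 0110000011
→ XOR → 1000011111 = 543
→ shifted right by 2 → 0010000111 = 135
→ shifted right by 3 → 0000010000 = 16
624 = 1001110000
→ XOR → 1001100000 = 608
0xA1 = 0010100001
→ XOR → 1011000001 = 705

705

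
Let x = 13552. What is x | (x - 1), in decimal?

13567

x = 11010011110000 = 13552
x - 1 = 11010011101111
OR    = 11010011111111 = 13567
(x | (x - 1) sets all bits below the lowest set bit.)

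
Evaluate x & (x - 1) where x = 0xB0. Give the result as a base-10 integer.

x = 10110000 = 176
x - 1 = 10101111
AND   = 10100000 = 160
(x & (x - 1) clears the lowest set bit of x.)

160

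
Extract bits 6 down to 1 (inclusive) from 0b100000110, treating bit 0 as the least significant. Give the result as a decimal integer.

3

v = 100000110
Shift right by 1: 10000011
Mask low 6 bits: 000011 = 3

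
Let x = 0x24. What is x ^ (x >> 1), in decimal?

x = 100100 = 36
x>>1 = 010010
XOR  = 110110 = 54
(x ^ (x >> 1) gives the standard binary-reflected Gray code of x.)

54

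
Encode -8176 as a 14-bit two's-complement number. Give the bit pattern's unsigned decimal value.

8176 in 14 bits: 01111111110000
Invert: 10000000001111
Add 1:  10000000010000 = 8208
(Check: 2^14 - 8176 = 16384 - 8176 = 8208.)

8208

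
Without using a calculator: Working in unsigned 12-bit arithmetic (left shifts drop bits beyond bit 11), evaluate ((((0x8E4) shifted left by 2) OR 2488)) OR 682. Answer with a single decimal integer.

3002

0x8E4 = 100011100100
→ shifted left by 2 (mod 2^12) → 001110010000 = 912
2488 = 100110111000
→ OR → 101110111000 = 3000
682 = 001010101010
→ OR → 101110111010 = 3002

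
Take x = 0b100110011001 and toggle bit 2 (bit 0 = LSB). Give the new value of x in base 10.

x = 100110011001
bit 2 is currently 0; toggle it via x ^ (1 << 2) = x ^ 4
→ 100110011101 = 2461

2461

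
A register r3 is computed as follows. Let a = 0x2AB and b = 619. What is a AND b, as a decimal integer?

555

0x2AB = 1010101011
619 = 1001101011
AND → 1000101011 = 555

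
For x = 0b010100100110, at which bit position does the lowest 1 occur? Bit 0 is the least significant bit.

0b010100100110 = 10100100110
Trailing zeros: 1, so the lowest set bit is bit 1 (value 2).

1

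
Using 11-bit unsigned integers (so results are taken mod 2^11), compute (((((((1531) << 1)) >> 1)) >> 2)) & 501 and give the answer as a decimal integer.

116

1531 = 10111111011
→ << 1 (mod 2^11) → 01111110110 = 1014
→ >> 1 → 00111111011 = 507
→ >> 2 → 00001111110 = 126
501 = 00111110101
→ & → 00001110100 = 116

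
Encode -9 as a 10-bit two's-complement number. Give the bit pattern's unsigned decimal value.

1015

9 in 10 bits: 0000001001
Invert: 1111110110
Add 1:  1111110111 = 1015
(Check: 2^10 - 9 = 1024 - 9 = 1015.)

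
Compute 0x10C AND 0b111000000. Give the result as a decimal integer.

256

0x10C = 100001100
b = 111000000
AND → 100000000 = 256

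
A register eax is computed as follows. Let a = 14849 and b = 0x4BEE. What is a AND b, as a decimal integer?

2560

14849 = 011101000000001
0x4BEE = 100101111101110
AND → 000101000000000 = 2560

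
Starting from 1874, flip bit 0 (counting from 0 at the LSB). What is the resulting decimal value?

x = 11101010010
bit 0 is currently 0; toggle it via x ^ (1 << 0) = x ^ 1
→ 11101010011 = 1875

1875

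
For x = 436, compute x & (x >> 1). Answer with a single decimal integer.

x = 110110100 = 436
x>>1 = 011011010
AND  = 010010000 = 144
(x & (x >> 1) has a 1 wherever x has two consecutive 1 bits.)

144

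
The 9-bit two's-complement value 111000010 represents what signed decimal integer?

pattern = 111000010 (MSB is 1 ⇒ negative)
Invert: 000111101, add 1 → 000111110 = 62, so the value is -62.
(Equivalently: 450 - 2^9 = 450 - 512 = -62.)

-62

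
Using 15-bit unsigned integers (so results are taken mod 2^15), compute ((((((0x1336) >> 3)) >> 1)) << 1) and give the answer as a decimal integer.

614

0x1336 = 001001100110110
→ >> 3 → 000001001100110 = 614
→ >> 1 → 000000100110011 = 307
→ << 1 (mod 2^15) → 000001001100110 = 614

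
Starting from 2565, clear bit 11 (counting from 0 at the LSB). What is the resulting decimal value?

x = 0101000000101
bit 11 is currently 1; clear it via x & ~(1 << 11) = x & ~2048
→ 0001000000101 = 517

517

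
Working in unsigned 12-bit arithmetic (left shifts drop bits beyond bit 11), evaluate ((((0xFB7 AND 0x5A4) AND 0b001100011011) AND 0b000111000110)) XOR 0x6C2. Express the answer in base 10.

0xFB7 = 111110110111
0x5A4 = 010110100100
→ AND → 010110100100 = 1444
0b001100011011 = 001100011011
→ AND → 000100000000 = 256
0b000111000110 = 000111000110
→ AND → 000100000000 = 256
0x6C2 = 011011000010
→ XOR → 011111000010 = 1986

1986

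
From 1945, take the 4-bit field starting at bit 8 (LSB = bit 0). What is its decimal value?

7

v = 011110011001
Shift right by 8: 0111
Mask low 4 bits: 0111 = 7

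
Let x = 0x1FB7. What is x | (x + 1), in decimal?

x = 1111110110111 = 8119
x + 1 = 1111110111000
OR    = 1111110111111 = 8127
(x | (x + 1) sets the lowest cleared bit.)

8127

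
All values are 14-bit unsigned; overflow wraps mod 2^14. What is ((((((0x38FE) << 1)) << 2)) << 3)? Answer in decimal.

16256

0x38FE = 11100011111110
→ << 1 (mod 2^14) → 11000111111100 = 12796
→ << 2 (mod 2^14) → 00011111110000 = 2032
→ << 3 (mod 2^14) → 11111110000000 = 16256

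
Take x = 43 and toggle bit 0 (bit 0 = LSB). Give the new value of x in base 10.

42

x = 000101011
bit 0 is currently 1; toggle it via x ^ (1 << 0) = x ^ 1
→ 000101010 = 42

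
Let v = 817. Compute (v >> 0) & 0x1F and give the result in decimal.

17

v = 001100110001
Shift right by 0: 001100110001
Mask low 5 bits: 10001 = 17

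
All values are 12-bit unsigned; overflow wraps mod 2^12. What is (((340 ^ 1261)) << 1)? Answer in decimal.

2930

340 = 000101010100
1261 = 010011101101
→ ^ → 010110111001 = 1465
→ << 1 (mod 2^12) → 101101110010 = 2930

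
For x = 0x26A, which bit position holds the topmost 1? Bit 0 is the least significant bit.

0x26A = 1001101010
The topmost 1 is at position 9 (since 2^9 = 512 ≤ 618 < 1024).

9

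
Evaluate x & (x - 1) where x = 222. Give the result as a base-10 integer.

220

x = 11011110 = 222
x - 1 = 11011101
AND   = 11011100 = 220
(x & (x - 1) clears the lowest set bit of x.)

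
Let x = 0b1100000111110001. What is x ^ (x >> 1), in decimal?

x = 1100000111110001 = 49649
x>>1 = 0110000011111000
XOR  = 1010000100001001 = 41225
(x ^ (x >> 1) gives the standard binary-reflected Gray code of x.)

41225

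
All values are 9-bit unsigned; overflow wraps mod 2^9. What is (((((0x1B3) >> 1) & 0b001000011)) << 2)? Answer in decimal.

0x1B3 = 110110011
→ >> 1 → 011011001 = 217
0b001000011 = 001000011
→ & → 001000001 = 65
→ << 2 (mod 2^9) → 100000100 = 260

260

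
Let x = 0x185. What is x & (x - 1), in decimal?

x = 110000101 = 389
x - 1 = 110000100
AND   = 110000100 = 388
(x & (x - 1) clears the lowest set bit of x.)

388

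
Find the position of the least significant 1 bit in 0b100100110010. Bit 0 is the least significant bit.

0b100100110010 = 100100110010
Trailing zeros: 1, so the lowest set bit is bit 1 (value 2).

1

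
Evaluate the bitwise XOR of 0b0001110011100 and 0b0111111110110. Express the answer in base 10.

a = 001110011100
b = 111111110110
XOR → 110001101010 = 3178

3178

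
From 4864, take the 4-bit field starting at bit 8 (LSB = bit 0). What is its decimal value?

v = 1001100000000
Shift right by 8: 10011
Mask low 4 bits: 0011 = 3

3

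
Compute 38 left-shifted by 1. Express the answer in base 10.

76

38 = 0100110
shift left by 1 → 1001100 = 76
(equivalently, 38 × 2^1 = 38 × 2)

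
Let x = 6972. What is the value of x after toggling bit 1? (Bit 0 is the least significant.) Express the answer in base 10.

x = 01101100111100
bit 1 is currently 0; toggle it via x ^ (1 << 1) = x ^ 2
→ 01101100111110 = 6974

6974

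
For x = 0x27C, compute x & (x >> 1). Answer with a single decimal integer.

60

x = 1001111100 = 636
x>>1 = 0100111110
AND  = 0000111100 = 60
(x & (x >> 1) has a 1 wherever x has two consecutive 1 bits.)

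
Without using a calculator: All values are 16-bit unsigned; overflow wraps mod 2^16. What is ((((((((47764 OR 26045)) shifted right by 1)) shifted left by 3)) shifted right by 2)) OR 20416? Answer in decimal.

47764 = 1011101010010100
26045 = 0110010110111101
→ OR → 1111111110111101 = 65469
→ shifted right by 1 → 0111111111011110 = 32734
→ shifted left by 3 (mod 2^16) → 1111111011110000 = 65264
→ shifted right by 2 → 0011111110111100 = 16316
20416 = 0100111111000000
→ OR → 0111111111111100 = 32764

32764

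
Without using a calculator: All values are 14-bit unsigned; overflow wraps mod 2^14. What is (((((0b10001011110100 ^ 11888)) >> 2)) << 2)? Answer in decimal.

3204

0b10001011110100 = 10001011110100
11888 = 10111001110000
→ ^ → 00110010000100 = 3204
→ >> 2 → 00001100100001 = 801
→ << 2 (mod 2^14) → 00110010000100 = 3204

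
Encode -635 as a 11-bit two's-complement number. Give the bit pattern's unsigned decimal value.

635 in 11 bits: 01001111011
Invert: 10110000100
Add 1:  10110000101 = 1413
(Check: 2^11 - 635 = 2048 - 635 = 1413.)

1413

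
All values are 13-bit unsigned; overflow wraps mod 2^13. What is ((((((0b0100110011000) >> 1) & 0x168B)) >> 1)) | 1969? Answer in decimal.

2037

0b0100110011000 = 0100110011000
→ >> 1 → 0010011001100 = 1228
0x168B = 1011010001011
→ & → 0010010001000 = 1160
→ >> 1 → 0001001000100 = 580
1969 = 0011110110001
→ | → 0011111110101 = 2037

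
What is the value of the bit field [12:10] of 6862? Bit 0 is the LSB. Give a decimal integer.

v = 1101011001110
Shift right by 10: 110
Mask low 3 bits: 110 = 6

6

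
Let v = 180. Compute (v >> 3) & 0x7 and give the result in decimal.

v = 010110100
Shift right by 3: 010110
Mask low 3 bits: 110 = 6

6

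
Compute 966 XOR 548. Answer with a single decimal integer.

482

966 = 1111000110
548 = 1000100100
XOR → 0111100010 = 482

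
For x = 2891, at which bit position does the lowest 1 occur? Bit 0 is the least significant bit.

2891 = 101101001011
Trailing zeros: 0, so the lowest set bit is bit 0 (value 1).

0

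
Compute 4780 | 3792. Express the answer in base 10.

4780 = 1001010101100
3792 = 0111011010000
 OR → 1111011111100 = 7932

7932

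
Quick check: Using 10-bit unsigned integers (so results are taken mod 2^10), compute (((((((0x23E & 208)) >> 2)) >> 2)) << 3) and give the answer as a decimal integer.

0x23E = 1000111110
208 = 0011010000
→ & → 0000010000 = 16
→ >> 2 → 0000000100 = 4
→ >> 2 → 0000000001 = 1
→ << 3 (mod 2^10) → 0000001000 = 8

8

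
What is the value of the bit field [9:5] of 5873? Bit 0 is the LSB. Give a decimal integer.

23

v = 01011011110001
Shift right by 5: 010110111
Mask low 5 bits: 10111 = 23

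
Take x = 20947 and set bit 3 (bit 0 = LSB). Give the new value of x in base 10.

x = 101000111010011
bit 3 is currently 0; set it via x | (1 << 3) = x | 8
→ 101000111011011 = 20955

20955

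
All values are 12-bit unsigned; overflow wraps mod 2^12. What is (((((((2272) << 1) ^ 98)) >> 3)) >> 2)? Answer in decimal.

2272 = 100011100000
→ << 1 (mod 2^12) → 000111000000 = 448
98 = 000001100010
→ ^ → 000110100010 = 418
→ >> 3 → 000000110100 = 52
→ >> 2 → 000000001101 = 13

13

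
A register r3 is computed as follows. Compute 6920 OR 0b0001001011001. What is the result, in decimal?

7001

6920 = 1101100001000
b = 0001001011001
 OR → 1101101011001 = 7001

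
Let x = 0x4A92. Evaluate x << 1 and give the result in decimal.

0x4A92 = 0100101010010010
shift left by 1 → 1001010100100100 = 38180
(equivalently, 19090 × 2^1 = 19090 × 2)

38180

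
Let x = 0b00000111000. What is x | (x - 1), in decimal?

63

x = 111000 = 56
x - 1 = 110111
OR    = 111111 = 63
(x | (x - 1) sets all bits below the lowest set bit.)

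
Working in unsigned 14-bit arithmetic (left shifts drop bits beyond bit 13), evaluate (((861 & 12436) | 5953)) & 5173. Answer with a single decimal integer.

861 = 00001101011101
12436 = 11000010010100
→ & → 00000000010100 = 20
5953 = 01011101000001
→ | → 01011101010101 = 5973
5173 = 01010000110101
→ & → 01010000010101 = 5141

5141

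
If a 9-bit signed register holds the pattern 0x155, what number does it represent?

-171

pattern = 101010101 (MSB is 1 ⇒ negative)
Invert: 010101010, add 1 → 010101011 = 171, so the value is -171.
(Equivalently: 341 - 2^9 = 341 - 512 = -171.)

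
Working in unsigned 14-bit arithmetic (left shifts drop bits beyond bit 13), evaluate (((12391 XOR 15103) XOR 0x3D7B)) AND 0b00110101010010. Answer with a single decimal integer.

1346

12391 = 11000001100111
15103 = 11101011111111
→ XOR → 00101010011000 = 2712
0x3D7B = 11110101111011
→ XOR → 11011111100011 = 14307
0b00110101010010 = 00110101010010
→ AND → 00010101000010 = 1346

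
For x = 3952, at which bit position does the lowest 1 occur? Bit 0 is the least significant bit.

3952 = 111101110000
Trailing zeros: 4, so the lowest set bit is bit 4 (value 16).

4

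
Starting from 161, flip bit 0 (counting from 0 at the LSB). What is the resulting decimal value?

160

x = 010100001
bit 0 is currently 1; toggle it via x ^ (1 << 0) = x ^ 1
→ 010100000 = 160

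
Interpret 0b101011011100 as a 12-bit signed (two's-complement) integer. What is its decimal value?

-1316

pattern = 101011011100 (MSB is 1 ⇒ negative)
Invert: 010100100011, add 1 → 010100100100 = 1316, so the value is -1316.
(Equivalently: 2780 - 2^12 = 2780 - 4096 = -1316.)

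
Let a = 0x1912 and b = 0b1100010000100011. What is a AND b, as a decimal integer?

0x1912 = 0001100100010010
b = 1100010000100011
AND → 0000000000000010 = 2

2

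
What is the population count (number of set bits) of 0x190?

3

0x190 = 110010000
Count the 1s: 1 + 1 + 1 = 3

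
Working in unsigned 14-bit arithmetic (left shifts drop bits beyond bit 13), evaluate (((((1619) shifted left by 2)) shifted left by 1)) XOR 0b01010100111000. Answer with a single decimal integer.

10144

1619 = 00011001010011
→ shifted left by 2 (mod 2^14) → 01100101001100 = 6476
→ shifted left by 1 (mod 2^14) → 11001010011000 = 12952
0b01010100111000 = 01010100111000
→ XOR → 10011110100000 = 10144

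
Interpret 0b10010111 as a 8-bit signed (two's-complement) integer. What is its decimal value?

pattern = 10010111 (MSB is 1 ⇒ negative)
Invert: 01101000, add 1 → 01101001 = 105, so the value is -105.
(Equivalently: 151 - 2^8 = 151 - 256 = -105.)

-105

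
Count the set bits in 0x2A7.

0x2A7 = 1010100111
Count the 1s: 1 + 1 + 1 + 1 + 1 + 1 = 6

6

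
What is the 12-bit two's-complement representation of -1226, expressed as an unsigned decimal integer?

1226 in 12 bits: 010011001010
Invert: 101100110101
Add 1:  101100110110 = 2870
(Check: 2^12 - 1226 = 4096 - 1226 = 2870.)

2870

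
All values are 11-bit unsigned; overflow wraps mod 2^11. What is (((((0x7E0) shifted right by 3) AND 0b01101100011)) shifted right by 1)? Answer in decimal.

48

0x7E0 = 11111100000
→ shifted right by 3 → 00011111100 = 252
0b01101100011 = 01101100011
→ AND → 00001100000 = 96
→ shifted right by 1 → 00000110000 = 48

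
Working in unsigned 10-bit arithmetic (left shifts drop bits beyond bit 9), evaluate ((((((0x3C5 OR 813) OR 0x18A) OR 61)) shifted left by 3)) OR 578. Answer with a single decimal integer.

0x3C5 = 1111000101
813 = 1100101101
→ OR → 1111101101 = 1005
0x18A = 0110001010
→ OR → 1111101111 = 1007
61 = 0000111101
→ OR → 1111111111 = 1023
→ shifted left by 3 (mod 2^10) → 1111111000 = 1016
578 = 1001000010
→ OR → 1111111010 = 1018

1018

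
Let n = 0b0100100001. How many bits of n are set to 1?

3

n = 100100001
Count the 1s: 1 + 1 + 1 = 3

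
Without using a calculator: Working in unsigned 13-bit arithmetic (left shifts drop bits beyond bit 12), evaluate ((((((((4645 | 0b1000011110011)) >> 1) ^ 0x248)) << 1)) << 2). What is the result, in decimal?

6552

4645 = 1001000100101
0b1000011110011 = 1000011110011
→ | → 1001011110111 = 4855
→ >> 1 → 0100101111011 = 2427
0x248 = 0001001001000
→ ^ → 0101100110011 = 2867
→ << 1 (mod 2^13) → 1011001100110 = 5734
→ << 2 (mod 2^13) → 1100110011000 = 6552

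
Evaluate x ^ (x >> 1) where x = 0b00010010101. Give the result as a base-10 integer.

x = 10010101 = 149
x>>1 = 01001010
XOR  = 11011111 = 223
(x ^ (x >> 1) gives the standard binary-reflected Gray code of x.)

223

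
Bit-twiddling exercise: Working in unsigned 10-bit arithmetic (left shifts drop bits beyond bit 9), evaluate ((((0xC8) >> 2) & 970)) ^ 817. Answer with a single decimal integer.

0xC8 = 0011001000
→ >> 2 → 0000110010 = 50
970 = 1111001010
→ & → 0000000010 = 2
817 = 1100110001
→ ^ → 1100110011 = 819

819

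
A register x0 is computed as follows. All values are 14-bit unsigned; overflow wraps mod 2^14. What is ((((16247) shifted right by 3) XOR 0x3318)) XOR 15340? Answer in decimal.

16247 = 11111101110111
→ shifted right by 3 → 00011111101110 = 2030
0x3318 = 11001100011000
→ XOR → 11010011110110 = 13558
15340 = 11101111101100
→ XOR → 00111100011010 = 3866

3866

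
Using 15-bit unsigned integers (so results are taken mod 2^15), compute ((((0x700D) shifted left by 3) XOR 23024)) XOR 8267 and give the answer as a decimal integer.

31187

0x700D = 111000000001101
→ shifted left by 3 (mod 2^15) → 000000001101000 = 104
23024 = 101100111110000
→ XOR → 101100110011000 = 22936
8267 = 010000001001011
→ XOR → 111100111010011 = 31187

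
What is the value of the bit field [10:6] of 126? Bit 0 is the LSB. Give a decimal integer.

v = 00001111110
Shift right by 6: 00001
Mask low 5 bits: 00001 = 1

1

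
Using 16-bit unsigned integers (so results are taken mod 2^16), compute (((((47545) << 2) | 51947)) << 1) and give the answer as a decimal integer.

47545 = 1011100110111001
→ << 2 (mod 2^16) → 1110011011100100 = 59108
51947 = 1100101011101011
→ | → 1110111011101111 = 61167
→ << 1 (mod 2^16) → 1101110111011110 = 56798

56798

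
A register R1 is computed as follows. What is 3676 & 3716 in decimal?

3676 = 111001011100
3716 = 111010000100
AND → 111000000100 = 3588

3588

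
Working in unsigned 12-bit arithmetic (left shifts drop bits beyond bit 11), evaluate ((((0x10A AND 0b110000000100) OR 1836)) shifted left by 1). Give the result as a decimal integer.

3672

0x10A = 000100001010
0b110000000100 = 110000000100
→ AND → 000000000000 = 0
1836 = 011100101100
→ OR → 011100101100 = 1836
→ shifted left by 1 (mod 2^12) → 111001011000 = 3672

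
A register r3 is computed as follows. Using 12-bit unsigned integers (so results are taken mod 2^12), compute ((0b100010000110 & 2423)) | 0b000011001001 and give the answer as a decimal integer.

2255

0b100010000110 = 100010000110
2423 = 100101110111
→ & → 100000000110 = 2054
0b000011001001 = 000011001001
→ | → 100011001111 = 2255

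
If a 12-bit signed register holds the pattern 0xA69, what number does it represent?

-1431

pattern = 101001101001 (MSB is 1 ⇒ negative)
Invert: 010110010110, add 1 → 010110010111 = 1431, so the value is -1431.
(Equivalently: 2665 - 2^12 = 2665 - 4096 = -1431.)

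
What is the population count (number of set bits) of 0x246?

0x246 = 1001000110
Count the 1s: 1 + 1 + 1 + 1 = 4

4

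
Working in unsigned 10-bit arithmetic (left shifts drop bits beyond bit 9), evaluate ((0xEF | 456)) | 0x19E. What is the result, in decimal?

0xEF = 0011101111
456 = 0111001000
→ | → 0111101111 = 495
0x19E = 0110011110
→ | → 0111111111 = 511

511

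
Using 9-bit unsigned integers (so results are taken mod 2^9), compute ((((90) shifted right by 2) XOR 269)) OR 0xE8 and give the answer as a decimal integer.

507

90 = 001011010
→ shifted right by 2 → 000010110 = 22
269 = 100001101
→ XOR → 100011011 = 283
0xE8 = 011101000
→ OR → 111111011 = 507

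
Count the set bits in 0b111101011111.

n = 111101011111
Count the 1s: 1 + 1 + 1 + 1 + 1 + 1 + 1 + 1 + 1 + 1 = 10

10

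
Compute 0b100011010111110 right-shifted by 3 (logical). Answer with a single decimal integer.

2263

x = 100011010111110
shift right by 3 → 000100011010111 = 2263
(equivalently, floor(18110 / 8))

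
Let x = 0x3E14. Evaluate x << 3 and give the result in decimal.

0x3E14 = 00011111000010100
shift left by 3 → 11111000010100000 = 127136
(equivalently, 15892 × 2^3 = 15892 × 8)

127136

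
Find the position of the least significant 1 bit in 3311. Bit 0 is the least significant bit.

3311 = 110011101111
Trailing zeros: 0, so the lowest set bit is bit 0 (value 1).

0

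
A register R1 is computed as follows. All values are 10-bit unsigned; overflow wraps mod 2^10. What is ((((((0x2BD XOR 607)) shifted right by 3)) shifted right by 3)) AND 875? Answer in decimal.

3

0x2BD = 1010111101
607 = 1001011111
→ XOR → 0011100010 = 226
→ shifted right by 3 → 0000011100 = 28
→ shifted right by 3 → 0000000011 = 3
875 = 1101101011
→ AND → 0000000011 = 3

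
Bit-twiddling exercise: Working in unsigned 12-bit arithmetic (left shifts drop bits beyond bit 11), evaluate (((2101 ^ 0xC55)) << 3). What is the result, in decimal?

768

2101 = 100000110101
0xC55 = 110001010101
→ ^ → 010001100000 = 1120
→ << 3 (mod 2^12) → 001100000000 = 768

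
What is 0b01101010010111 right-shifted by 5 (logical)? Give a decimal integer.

212

x = 1101010010111
shift right by 5 → 0000011010100 = 212
(equivalently, floor(6807 / 32))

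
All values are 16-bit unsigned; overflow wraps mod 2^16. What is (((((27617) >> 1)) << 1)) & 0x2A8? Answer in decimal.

672

27617 = 0110101111100001
→ >> 1 → 0011010111110000 = 13808
→ << 1 (mod 2^16) → 0110101111100000 = 27616
0x2A8 = 0000001010101000
→ & → 0000001010100000 = 672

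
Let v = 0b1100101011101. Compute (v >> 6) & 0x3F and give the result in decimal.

v = 1100101011101
Shift right by 6: 1100101
Mask low 6 bits: 100101 = 37

37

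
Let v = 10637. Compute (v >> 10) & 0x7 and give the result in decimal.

v = 10100110001101
Shift right by 10: 1010
Mask low 3 bits: 010 = 2

2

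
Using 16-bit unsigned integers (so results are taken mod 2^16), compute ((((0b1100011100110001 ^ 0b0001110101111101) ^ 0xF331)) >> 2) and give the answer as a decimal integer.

0b1100011100110001 = 1100011100110001
0b0001110101111101 = 0001110101111101
→ ^ → 1101101001001100 = 55884
0xF331 = 1111001100110001
→ ^ → 0010100101111101 = 10621
→ >> 2 → 0000101001011111 = 2655

2655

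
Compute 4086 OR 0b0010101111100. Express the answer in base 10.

4094

4086 = 111111110110
b = 010101111100
 OR → 111111111110 = 4094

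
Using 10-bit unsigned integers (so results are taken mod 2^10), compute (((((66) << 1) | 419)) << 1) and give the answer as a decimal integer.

66 = 0001000010
→ << 1 (mod 2^10) → 0010000100 = 132
419 = 0110100011
→ | → 0110100111 = 423
→ << 1 (mod 2^10) → 1101001110 = 846

846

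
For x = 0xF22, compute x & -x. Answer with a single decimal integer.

x = 111100100010 = 3874
-x (two's complement) = …000011011110
AND   = 000000000010 = 2
(x & -x isolates the lowest set bit of x.)

2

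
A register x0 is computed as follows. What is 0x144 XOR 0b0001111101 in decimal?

313

0x144 = 101000100
b = 001111101
XOR → 100111001 = 313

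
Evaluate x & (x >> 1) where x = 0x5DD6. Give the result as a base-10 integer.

x = 101110111010110 = 24022
x>>1 = 010111011101011
AND  = 000110011000010 = 3266
(x & (x >> 1) has a 1 wherever x has two consecutive 1 bits.)

3266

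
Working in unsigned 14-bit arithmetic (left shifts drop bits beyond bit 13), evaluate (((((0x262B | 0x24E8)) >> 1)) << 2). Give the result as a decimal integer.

0x262B = 10011000101011
0x24E8 = 10010011101000
→ | → 10011011101011 = 9963
→ >> 1 → 01001101110101 = 4981
→ << 2 (mod 2^14) → 00110111010100 = 3540

3540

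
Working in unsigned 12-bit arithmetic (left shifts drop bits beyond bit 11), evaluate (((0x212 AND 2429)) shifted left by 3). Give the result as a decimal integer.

128

0x212 = 001000010010
2429 = 100101111101
→ AND → 000000010000 = 16
→ shifted left by 3 (mod 2^12) → 000010000000 = 128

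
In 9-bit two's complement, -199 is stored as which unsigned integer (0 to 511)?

199 in 9 bits: 011000111
Invert: 100111000
Add 1:  100111001 = 313
(Check: 2^9 - 199 = 512 - 199 = 313.)

313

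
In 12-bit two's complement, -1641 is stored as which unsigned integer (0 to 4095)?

1641 in 12 bits: 011001101001
Invert: 100110010110
Add 1:  100110010111 = 2455
(Check: 2^12 - 1641 = 4096 - 1641 = 2455.)

2455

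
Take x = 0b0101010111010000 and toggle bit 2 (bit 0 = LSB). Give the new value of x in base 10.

x = 0101010111010000
bit 2 is currently 0; toggle it via x ^ (1 << 2) = x ^ 4
→ 0101010111010100 = 21972

21972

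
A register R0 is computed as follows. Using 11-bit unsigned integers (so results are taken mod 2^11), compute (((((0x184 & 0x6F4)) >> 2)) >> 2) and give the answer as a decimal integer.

8

0x184 = 00110000100
0x6F4 = 11011110100
→ & → 00010000100 = 132
→ >> 2 → 00000100001 = 33
→ >> 2 → 00000001000 = 8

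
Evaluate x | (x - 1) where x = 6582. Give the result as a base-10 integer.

6583

x = 1100110110110 = 6582
x - 1 = 1100110110101
OR    = 1100110110111 = 6583
(x | (x - 1) sets all bits below the lowest set bit.)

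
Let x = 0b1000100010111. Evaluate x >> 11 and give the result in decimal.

2

x = 1000100010111
shift right by 11 → 0000000000010 = 2
(equivalently, floor(4375 / 2048))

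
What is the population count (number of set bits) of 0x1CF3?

9

0x1CF3 = 1110011110011
Count the 1s: 1 + 1 + 1 + 1 + 1 + 1 + 1 + 1 + 1 = 9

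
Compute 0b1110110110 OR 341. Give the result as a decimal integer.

a = 1110110110
341 = 0101010101
 OR → 1111110111 = 1015

1015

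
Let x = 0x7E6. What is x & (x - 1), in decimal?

x = 11111100110 = 2022
x - 1 = 11111100101
AND   = 11111100100 = 2020
(x & (x - 1) clears the lowest set bit of x.)

2020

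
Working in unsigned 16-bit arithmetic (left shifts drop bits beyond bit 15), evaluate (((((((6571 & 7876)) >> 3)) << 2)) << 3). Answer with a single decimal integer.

6571 = 0001100110101011
7876 = 0001111011000100
→ & → 0001100010000000 = 6272
→ >> 3 → 0000001100010000 = 784
→ << 2 (mod 2^16) → 0000110001000000 = 3136
→ << 3 (mod 2^16) → 0110001000000000 = 25088

25088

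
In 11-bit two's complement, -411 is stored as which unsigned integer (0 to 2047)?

1637

411 in 11 bits: 00110011011
Invert: 11001100100
Add 1:  11001100101 = 1637
(Check: 2^11 - 411 = 2048 - 411 = 1637.)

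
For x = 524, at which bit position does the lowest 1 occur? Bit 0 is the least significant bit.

524 = 1000001100
Trailing zeros: 2, so the lowest set bit is bit 2 (value 4).

2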